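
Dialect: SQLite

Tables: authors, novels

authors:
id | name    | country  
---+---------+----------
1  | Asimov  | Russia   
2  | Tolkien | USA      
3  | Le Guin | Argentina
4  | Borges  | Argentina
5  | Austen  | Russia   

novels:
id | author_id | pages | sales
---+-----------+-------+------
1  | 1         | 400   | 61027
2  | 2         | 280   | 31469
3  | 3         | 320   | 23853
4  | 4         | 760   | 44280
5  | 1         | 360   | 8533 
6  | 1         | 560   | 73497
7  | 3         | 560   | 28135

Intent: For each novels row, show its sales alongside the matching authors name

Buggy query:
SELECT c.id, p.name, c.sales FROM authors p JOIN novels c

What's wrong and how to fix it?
Bug: Missing join condition: each novels row is matched to all authors rows instead of just its own

Fix: Specify the join condition linking the foreign key to the parent id

Corrected query:
SELECT c.id, p.name, c.sales FROM authors p JOIN novels c ON c.author_id = p.id

Result:
id | name    | sales
---+---------+------
1  | Asimov  | 61027
2  | Tolkien | 31469
3  | Le Guin | 23853
4  | Borges  | 44280
5  | Asimov  | 8533 
6  | Asimov  | 73497
7  | Le Guin | 28135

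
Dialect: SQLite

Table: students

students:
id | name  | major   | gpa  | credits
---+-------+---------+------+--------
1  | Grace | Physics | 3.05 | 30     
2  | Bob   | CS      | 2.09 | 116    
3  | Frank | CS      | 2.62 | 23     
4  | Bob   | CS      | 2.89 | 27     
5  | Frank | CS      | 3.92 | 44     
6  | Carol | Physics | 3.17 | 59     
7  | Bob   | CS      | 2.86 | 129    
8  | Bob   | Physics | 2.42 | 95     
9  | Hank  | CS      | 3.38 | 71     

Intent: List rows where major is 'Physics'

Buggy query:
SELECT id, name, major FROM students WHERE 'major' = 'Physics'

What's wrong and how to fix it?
Bug: 'major' in single quotes is a string literal, not the column; the comparison is literal-vs-literal and never true

Fix: Remove the quotes around the column name (or use double quotes for an identifier)

Corrected query:
SELECT id, name, major FROM students WHERE major = 'Physics'

Result:
id | name  | major  
---+-------+--------
1  | Grace | Physics
6  | Carol | Physics
8  | Bob   | Physics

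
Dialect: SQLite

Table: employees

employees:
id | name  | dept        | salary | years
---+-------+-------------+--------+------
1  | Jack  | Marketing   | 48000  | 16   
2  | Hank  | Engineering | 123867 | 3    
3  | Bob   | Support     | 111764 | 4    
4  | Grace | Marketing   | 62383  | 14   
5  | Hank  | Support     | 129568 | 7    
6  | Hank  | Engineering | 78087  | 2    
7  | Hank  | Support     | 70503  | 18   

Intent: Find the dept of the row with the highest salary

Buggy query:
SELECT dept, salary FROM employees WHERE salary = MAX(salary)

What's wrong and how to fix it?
Bug: WHERE is evaluated per row; an aggregate over the whole table isn't defined there

Fix: Use a subquery: WHERE salary = (SELECT MAX(salary) FROM employees)

Corrected query:
SELECT dept, salary FROM employees WHERE salary = (SELECT MAX(salary) FROM employees)

Result:
dept    | salary
--------+-------
Support | 129568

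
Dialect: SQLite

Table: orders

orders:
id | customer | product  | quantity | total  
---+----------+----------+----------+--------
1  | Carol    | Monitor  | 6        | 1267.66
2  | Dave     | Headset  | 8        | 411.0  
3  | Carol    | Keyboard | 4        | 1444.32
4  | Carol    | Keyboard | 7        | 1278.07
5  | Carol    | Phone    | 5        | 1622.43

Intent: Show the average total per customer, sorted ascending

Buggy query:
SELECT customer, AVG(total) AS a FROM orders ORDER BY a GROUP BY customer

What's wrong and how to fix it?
Bug: ORDER BY appears before GROUP BY; SQL clause order requires GROUP BY first

Fix: Reorder: SELECT … FROM … GROUP BY … ORDER BY …

Corrected query:
SELECT customer, AVG(total) AS a FROM orders GROUP BY customer ORDER BY a

Result:
customer | a      
---------+--------
Dave     | 411    
Carol    | 1403.12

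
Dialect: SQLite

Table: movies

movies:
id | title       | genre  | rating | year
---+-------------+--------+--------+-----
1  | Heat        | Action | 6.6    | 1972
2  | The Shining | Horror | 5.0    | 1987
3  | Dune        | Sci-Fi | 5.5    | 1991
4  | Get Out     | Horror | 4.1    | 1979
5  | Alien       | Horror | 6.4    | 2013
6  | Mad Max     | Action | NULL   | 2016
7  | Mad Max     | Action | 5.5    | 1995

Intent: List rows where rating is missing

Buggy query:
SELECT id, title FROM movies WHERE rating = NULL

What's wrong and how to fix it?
Bug: '= NULL' is always unknown in SQL three-valued logic, so no rows match

Fix: Use IS NULL to test for NULL

Corrected query:
SELECT id, title FROM movies WHERE rating IS NULL

Result:
id | title  
---+--------
6  | Mad Max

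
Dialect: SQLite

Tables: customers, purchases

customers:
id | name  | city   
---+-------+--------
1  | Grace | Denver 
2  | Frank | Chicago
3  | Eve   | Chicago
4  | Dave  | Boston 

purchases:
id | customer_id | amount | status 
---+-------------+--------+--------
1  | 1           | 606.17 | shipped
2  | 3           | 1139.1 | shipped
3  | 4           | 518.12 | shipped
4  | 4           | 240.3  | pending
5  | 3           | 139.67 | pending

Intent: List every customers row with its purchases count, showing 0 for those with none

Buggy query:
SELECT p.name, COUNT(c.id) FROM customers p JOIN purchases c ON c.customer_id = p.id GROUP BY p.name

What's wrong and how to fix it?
Bug: An inner join excludes parents with zero children

Fix: Use LEFT JOIN so parents without children still appear (COUNT(c.id) gives 0)

Corrected query:
SELECT p.name, COUNT(c.id) FROM customers p LEFT JOIN purchases c ON c.customer_id = p.id GROUP BY p.name

Result:
name  | COUNT(c.id)
------+------------
Dave  | 2          
Eve   | 2          
Frank | 0          
Grace | 1          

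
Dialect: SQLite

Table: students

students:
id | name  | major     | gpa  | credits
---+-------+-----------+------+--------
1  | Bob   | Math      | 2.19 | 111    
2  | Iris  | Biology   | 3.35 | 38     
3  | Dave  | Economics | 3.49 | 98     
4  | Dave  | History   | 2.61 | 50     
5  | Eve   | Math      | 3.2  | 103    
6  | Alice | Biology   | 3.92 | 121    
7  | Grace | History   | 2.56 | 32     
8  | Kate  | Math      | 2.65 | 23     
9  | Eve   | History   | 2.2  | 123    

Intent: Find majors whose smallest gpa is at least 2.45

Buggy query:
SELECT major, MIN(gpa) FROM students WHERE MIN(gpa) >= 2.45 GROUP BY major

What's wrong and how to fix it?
Bug: Aggregates like MIN are computed per group after WHERE runs

Fix: Replace WHERE with HAVING after the GROUP BY

Corrected query:
SELECT major, MIN(gpa) FROM students GROUP BY major HAVING MIN(gpa) >= 2.45

Result:
major     | MIN(gpa)
----------+---------
Biology   | 3.35    
Economics | 3.49    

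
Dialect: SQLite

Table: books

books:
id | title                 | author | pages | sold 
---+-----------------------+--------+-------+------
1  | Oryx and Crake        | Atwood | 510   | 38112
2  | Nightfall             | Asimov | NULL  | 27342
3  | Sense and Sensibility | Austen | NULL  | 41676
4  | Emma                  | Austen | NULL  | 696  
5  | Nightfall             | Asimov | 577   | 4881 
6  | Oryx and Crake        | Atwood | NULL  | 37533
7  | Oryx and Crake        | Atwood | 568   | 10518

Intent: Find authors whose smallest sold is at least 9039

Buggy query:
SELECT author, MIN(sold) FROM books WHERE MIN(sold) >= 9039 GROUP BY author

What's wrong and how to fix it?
Bug: MIN() in WHERE is a misuse of aggregate

Fix: Replace WHERE with HAVING after the GROUP BY

Corrected query:
SELECT author, MIN(sold) FROM books GROUP BY author HAVING MIN(sold) >= 9039

Result:
author | MIN(sold)
-------+----------
Atwood | 10518    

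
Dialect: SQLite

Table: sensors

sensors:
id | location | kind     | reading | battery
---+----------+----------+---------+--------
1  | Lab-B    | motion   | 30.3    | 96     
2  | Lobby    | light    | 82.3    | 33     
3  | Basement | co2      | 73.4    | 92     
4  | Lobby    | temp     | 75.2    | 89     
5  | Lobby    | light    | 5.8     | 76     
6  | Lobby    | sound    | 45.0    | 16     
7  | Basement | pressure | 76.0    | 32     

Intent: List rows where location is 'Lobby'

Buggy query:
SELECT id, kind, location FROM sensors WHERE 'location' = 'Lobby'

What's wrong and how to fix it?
Bug: 'location' in single quotes is a string literal, not the column; the comparison is literal-vs-literal and never true

Fix: Remove the quotes around the column name (or use double quotes for an identifier)

Corrected query:
SELECT id, kind, location FROM sensors WHERE location = 'Lobby'

Result:
id | kind  | location
---+-------+---------
2  | light | Lobby   
4  | temp  | Lobby   
5  | light | Lobby   
6  | sound | Lobby   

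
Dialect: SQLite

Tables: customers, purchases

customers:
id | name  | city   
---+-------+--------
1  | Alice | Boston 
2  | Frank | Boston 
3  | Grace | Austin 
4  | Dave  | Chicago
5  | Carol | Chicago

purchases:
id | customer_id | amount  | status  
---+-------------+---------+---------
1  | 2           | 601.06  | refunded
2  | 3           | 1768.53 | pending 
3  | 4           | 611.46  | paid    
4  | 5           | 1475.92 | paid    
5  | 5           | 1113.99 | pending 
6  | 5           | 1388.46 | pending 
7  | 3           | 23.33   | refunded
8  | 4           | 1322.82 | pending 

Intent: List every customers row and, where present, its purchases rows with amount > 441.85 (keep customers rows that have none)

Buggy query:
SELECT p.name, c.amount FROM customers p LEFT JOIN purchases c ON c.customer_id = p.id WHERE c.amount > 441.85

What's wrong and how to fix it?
Bug: A WHERE condition on the right-hand table after LEFT JOIN drops unmatched parents

Fix: Put 'c.amount > 441.85' in the JOIN's ON clause instead of WHERE

Corrected query:
SELECT p.name, c.amount FROM customers p LEFT JOIN purchases c ON c.customer_id = p.id AND c.amount > 441.85

Result:
name  | amount 
------+--------
Alice | NULL   
Frank | 601.06 
Grace | 1768.53
Dave  | 611.46 
Dave  | 1322.82
Carol | 1113.99
Carol | 1388.46
Carol | 1475.92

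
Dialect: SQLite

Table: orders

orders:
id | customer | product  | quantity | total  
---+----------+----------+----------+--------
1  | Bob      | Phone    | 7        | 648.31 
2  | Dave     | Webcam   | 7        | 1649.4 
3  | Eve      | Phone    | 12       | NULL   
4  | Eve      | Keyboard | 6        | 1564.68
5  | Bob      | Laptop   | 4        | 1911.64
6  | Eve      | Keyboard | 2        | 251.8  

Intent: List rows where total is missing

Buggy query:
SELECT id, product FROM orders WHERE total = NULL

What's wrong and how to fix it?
Bug: Comparing to NULL with '=' never matches; NULL = NULL is unknown, not true

Fix: Replace '= NULL' with 'IS NULL'

Corrected query:
SELECT id, product FROM orders WHERE total IS NULL

Result:
id | product
---+--------
3  | Phone  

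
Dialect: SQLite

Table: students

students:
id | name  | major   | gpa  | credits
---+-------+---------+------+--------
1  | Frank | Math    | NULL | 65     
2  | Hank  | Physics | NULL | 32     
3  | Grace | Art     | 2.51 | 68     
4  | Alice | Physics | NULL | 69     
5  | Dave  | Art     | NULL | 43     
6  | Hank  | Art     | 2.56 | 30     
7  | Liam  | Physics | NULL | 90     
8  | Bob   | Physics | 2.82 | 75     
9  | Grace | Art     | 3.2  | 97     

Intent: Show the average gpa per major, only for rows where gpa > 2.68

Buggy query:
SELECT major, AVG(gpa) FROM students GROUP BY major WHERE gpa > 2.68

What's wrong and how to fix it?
Bug: WHERE cannot follow GROUP BY

Fix: Place WHERE between FROM and GROUP BY

Corrected query:
SELECT major, AVG(gpa) FROM students WHERE gpa > 2.68 GROUP BY major

Result:
major   | AVG(gpa)
--------+---------
Art     | 3.2     
Physics | 2.82    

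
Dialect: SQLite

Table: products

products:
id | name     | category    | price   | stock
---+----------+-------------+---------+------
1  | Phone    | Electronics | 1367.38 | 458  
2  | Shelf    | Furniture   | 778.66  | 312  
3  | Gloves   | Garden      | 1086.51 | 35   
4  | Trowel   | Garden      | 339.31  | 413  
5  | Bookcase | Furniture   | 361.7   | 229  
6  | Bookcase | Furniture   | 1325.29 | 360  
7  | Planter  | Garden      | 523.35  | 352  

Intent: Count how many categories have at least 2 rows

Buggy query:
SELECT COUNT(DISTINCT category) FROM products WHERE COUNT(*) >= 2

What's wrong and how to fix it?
Bug: COUNT(*) cannot appear in WHERE; the per-group count doesn't exist yet

Fix: Group first with HAVING COUNT(*) >= 2, then COUNT the resulting groups

Corrected query:
SELECT COUNT(*) FROM (SELECT category FROM products GROUP BY category HAVING COUNT(*) >= 2)

Result:
COUNT(*)
--------
2       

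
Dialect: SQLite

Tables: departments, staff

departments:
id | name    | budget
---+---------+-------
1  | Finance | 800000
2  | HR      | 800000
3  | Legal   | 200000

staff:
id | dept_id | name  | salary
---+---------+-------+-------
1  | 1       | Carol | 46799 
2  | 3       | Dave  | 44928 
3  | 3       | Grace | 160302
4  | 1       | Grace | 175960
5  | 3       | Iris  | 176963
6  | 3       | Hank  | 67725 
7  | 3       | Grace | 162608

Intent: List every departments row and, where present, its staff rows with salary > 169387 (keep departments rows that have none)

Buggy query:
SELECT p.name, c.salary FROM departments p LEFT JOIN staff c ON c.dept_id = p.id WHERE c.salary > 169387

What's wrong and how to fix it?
Bug: A WHERE condition on the right-hand table after LEFT JOIN drops unmatched parents

Fix: Put 'c.salary > 169387' in the JOIN's ON clause instead of WHERE

Corrected query:
SELECT p.name, c.salary FROM departments p LEFT JOIN staff c ON c.dept_id = p.id AND c.salary > 169387

Result:
name    | salary
--------+-------
Finance | 175960
HR      | NULL  
Legal   | 176963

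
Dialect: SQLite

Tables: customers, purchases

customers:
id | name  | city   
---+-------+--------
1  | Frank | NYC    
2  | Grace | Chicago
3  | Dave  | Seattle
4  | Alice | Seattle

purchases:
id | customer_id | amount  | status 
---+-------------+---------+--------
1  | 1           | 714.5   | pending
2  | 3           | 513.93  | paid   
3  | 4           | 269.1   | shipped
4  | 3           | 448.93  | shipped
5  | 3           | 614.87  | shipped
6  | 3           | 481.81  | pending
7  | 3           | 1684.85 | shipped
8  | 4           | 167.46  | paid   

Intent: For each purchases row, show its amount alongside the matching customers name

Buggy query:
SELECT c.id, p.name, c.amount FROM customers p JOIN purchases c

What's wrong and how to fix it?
Bug: JOIN with no ON clause produces a cartesian product; every purchases row pairs with every customers row

Fix: Specify the join condition linking the foreign key to the parent id

Corrected query:
SELECT c.id, p.name, c.amount FROM customers p JOIN purchases c ON c.customer_id = p.id

Result:
id | name  | amount 
---+-------+--------
1  | Frank | 714.5  
2  | Dave  | 513.93 
3  | Alice | 269.1  
4  | Dave  | 448.93 
5  | Dave  | 614.87 
6  | Dave  | 481.81 
7  | Dave  | 1684.85
8  | Alice | 167.46 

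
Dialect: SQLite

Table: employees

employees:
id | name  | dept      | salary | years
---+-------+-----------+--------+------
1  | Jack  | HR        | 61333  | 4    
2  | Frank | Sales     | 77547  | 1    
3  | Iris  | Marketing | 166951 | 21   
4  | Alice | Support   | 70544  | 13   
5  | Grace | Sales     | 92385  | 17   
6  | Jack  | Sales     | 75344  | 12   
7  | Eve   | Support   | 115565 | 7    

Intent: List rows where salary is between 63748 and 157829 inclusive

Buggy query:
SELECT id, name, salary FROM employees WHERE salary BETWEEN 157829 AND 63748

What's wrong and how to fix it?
Bug: The bounds are reversed; BETWEEN a AND b requires a <= b to match anything

Fix: Write BETWEEN 63748 AND 157829

Corrected query:
SELECT id, name, salary FROM employees WHERE salary BETWEEN 63748 AND 157829

Result:
id | name  | salary
---+-------+-------
2  | Frank | 77547 
4  | Alice | 70544 
5  | Grace | 92385 
6  | Jack  | 75344 
7  | Eve   | 115565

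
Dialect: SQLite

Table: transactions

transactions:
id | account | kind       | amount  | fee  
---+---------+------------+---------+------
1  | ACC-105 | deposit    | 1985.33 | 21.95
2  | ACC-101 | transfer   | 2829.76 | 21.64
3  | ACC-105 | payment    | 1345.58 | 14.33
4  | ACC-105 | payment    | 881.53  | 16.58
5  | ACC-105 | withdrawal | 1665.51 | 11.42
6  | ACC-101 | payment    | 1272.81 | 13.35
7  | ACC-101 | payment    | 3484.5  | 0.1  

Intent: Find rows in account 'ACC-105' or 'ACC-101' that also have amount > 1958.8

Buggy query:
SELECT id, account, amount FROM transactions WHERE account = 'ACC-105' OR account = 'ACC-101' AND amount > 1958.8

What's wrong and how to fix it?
Bug: Without parentheses, AND is evaluated before OR, so the amount filter only applies to the 'ACC-101' branch

Fix: Group the OR with parentheses (or use IN), then AND the threshold

Corrected query:
SELECT id, account, amount FROM transactions WHERE (account = 'ACC-105' OR account = 'ACC-101') AND amount > 1958.8

Result:
id | account | amount 
---+---------+--------
1  | ACC-105 | 1985.33
2  | ACC-101 | 2829.76
7  | ACC-101 | 3484.5 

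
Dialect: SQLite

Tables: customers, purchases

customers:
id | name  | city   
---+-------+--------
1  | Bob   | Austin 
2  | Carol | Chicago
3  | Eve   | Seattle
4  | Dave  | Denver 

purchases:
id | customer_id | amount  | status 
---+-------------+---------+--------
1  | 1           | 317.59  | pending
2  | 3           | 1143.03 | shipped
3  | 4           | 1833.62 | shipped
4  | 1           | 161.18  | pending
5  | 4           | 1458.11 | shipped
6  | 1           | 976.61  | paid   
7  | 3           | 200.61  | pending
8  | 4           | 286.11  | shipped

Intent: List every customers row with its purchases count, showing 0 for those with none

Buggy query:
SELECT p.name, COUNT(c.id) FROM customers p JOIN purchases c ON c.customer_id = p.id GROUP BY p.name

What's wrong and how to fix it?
Bug: INNER JOIN drops customers rows that have no matching purchases rows

Fix: Switch to LEFT JOIN to retain unmatched parent rows

Corrected query:
SELECT p.name, COUNT(c.id) FROM customers p LEFT JOIN purchases c ON c.customer_id = p.id GROUP BY p.name

Result:
name  | COUNT(c.id)
------+------------
Bob   | 3          
Carol | 0          
Dave  | 3          
Eve   | 2          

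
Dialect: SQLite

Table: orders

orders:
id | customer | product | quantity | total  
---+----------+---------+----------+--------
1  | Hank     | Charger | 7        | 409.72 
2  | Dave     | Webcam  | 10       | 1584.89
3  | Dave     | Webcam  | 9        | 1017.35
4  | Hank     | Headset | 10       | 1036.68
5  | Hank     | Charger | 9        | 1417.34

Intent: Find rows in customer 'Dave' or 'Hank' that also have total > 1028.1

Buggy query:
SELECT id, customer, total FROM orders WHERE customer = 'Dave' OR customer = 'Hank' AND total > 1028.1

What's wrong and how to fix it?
Bug: AND binds tighter than OR, so this parses as customer = 'Dave' OR (customer = 'Hank' AND total > 1028.1)

Fix: Group the OR with parentheses (or use IN), then AND the threshold

Corrected query:
SELECT id, customer, total FROM orders WHERE (customer = 'Dave' OR customer = 'Hank') AND total > 1028.1

Result:
id | customer | total  
---+----------+--------
2  | Dave     | 1584.89
4  | Hank     | 1036.68
5  | Hank     | 1417.34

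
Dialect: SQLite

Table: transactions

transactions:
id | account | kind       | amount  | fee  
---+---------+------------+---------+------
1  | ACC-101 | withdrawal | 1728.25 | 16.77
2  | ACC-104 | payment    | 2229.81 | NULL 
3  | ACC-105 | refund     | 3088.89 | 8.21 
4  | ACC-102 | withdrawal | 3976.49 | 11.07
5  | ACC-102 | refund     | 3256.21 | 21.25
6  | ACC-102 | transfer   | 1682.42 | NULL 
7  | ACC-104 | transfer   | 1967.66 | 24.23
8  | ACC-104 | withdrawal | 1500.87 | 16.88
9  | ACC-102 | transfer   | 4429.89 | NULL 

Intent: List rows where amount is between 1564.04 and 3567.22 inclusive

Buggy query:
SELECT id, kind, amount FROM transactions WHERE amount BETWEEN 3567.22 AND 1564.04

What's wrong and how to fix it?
Bug: The bounds are reversed; BETWEEN a AND b requires a <= b to match anything

Fix: Swap the bounds so the smaller value comes first

Corrected query:
SELECT id, kind, amount FROM transactions WHERE amount BETWEEN 1564.04 AND 3567.22

Result:
id | kind       | amount 
---+------------+--------
1  | withdrawal | 1728.25
2  | payment    | 2229.81
3  | refund     | 3088.89
5  | refund     | 3256.21
6  | transfer   | 1682.42
7  | transfer   | 1967.66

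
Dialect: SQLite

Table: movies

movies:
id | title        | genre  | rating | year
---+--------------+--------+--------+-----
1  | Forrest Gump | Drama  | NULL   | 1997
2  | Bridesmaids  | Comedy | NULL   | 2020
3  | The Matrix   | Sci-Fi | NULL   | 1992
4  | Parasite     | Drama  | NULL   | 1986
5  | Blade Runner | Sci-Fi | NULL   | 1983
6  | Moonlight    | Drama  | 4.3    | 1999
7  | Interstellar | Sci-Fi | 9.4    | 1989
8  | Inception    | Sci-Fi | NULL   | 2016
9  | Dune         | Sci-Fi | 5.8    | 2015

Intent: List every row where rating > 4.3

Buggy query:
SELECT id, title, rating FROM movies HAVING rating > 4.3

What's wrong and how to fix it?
Bug: This is a non-aggregate query (no GROUP BY, no aggregates), so in SQLite the HAVING clause is invalid here; a row-level condition belongs in WHERE

Fix: Replace HAVING with WHERE since the condition applies to individual rows

Corrected query:
SELECT id, title, rating FROM movies WHERE rating > 4.3

Result:
id | title        | rating
---+--------------+-------
7  | Interstellar | 9.4   
9  | Dune         | 5.8   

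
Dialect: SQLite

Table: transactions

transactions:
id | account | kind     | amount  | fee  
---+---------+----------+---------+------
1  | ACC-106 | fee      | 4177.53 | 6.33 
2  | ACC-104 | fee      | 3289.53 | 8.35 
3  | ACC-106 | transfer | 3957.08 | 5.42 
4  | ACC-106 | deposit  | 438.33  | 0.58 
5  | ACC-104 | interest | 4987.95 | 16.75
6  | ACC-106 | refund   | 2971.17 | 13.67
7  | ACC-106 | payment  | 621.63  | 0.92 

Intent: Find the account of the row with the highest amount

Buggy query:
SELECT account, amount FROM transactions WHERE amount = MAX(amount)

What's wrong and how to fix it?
Bug: WHERE is evaluated per row; an aggregate over the whole table isn't defined there

Fix: Wrap MAX in a scalar subquery so WHERE compares against a single value

Corrected query:
SELECT account, amount FROM transactions WHERE amount = (SELECT MAX(amount) FROM transactions)

Result:
account | amount 
--------+--------
ACC-104 | 4987.95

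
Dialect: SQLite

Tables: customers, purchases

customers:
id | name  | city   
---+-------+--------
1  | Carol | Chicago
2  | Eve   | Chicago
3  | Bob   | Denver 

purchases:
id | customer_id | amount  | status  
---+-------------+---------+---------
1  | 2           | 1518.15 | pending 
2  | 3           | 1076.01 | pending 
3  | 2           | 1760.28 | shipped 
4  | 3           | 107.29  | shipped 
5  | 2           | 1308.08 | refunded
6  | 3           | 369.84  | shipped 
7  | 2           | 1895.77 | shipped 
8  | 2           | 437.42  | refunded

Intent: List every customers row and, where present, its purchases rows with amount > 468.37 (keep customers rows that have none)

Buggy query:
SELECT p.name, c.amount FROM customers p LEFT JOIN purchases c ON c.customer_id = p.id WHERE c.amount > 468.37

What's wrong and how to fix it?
Bug: A WHERE condition on the right-hand table after LEFT JOIN drops unmatched parents

Fix: Put 'c.amount > 468.37' in the JOIN's ON clause instead of WHERE

Corrected query:
SELECT p.name, c.amount FROM customers p LEFT JOIN purchases c ON c.customer_id = p.id AND c.amount > 468.37

Result:
name  | amount 
------+--------
Carol | NULL   
Eve   | 1308.08
Eve   | 1518.15
Eve   | 1760.28
Eve   | 1895.77
Bob   | 1076.01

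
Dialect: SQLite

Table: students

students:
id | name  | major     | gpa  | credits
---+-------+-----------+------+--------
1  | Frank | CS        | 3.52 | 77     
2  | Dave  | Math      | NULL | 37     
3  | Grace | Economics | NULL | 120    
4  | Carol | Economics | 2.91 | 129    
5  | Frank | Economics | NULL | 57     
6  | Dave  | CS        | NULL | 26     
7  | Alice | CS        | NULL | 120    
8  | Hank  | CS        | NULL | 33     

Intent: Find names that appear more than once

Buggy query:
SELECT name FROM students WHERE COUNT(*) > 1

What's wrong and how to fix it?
Bug: COUNT(*) is an aggregate and cannot be used in WHERE

Fix: Group first, then use HAVING for the count condition

Corrected query:
SELECT name FROM students GROUP BY name HAVING COUNT(*) > 1

Result:
name 
-----
Dave 
Frank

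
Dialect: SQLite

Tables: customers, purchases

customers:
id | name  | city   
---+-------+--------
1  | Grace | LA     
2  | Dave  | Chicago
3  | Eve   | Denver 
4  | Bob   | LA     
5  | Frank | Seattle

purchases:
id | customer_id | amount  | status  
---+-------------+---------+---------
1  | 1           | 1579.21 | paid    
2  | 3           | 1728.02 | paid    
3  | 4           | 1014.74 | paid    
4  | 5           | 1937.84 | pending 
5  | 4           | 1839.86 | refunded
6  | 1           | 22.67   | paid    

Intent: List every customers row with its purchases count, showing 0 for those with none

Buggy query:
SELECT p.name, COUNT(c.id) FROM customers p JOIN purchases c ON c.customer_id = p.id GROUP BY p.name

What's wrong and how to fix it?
Bug: An inner join excludes parents with zero children

Fix: Use LEFT JOIN so parents without children still appear (COUNT(c.id) gives 0)

Corrected query:
SELECT p.name, COUNT(c.id) FROM customers p LEFT JOIN purchases c ON c.customer_id = p.id GROUP BY p.name

Result:
name  | COUNT(c.id)
------+------------
Bob   | 2          
Dave  | 0          
Eve   | 1          
Frank | 1          
Grace | 2          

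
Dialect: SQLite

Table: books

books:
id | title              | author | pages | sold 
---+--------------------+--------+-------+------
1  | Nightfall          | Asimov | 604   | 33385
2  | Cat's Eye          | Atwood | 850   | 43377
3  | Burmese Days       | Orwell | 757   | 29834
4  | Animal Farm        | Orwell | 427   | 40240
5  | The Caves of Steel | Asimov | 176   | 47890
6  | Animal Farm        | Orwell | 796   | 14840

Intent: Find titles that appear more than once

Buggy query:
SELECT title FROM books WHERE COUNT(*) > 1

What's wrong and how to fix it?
Bug: COUNT(*) is an aggregate and cannot be used in WHERE

Fix: Group first, then use HAVING for the count condition

Corrected query:
SELECT title FROM books GROUP BY title HAVING COUNT(*) > 1

Result:
title      
-----------
Animal Farm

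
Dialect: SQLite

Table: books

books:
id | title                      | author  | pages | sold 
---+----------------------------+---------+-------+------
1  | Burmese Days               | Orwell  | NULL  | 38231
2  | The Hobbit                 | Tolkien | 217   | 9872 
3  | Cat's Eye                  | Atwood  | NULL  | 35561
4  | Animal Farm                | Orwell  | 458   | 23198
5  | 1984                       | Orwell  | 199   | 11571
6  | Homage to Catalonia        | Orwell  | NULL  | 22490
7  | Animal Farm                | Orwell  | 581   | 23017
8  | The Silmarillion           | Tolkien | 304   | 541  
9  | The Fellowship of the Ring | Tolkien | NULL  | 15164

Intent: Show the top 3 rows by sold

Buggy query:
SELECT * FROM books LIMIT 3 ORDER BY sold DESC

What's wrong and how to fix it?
Bug: LIMIT must come after ORDER BY

Fix: Sort with ORDER BY, then apply LIMIT

Corrected query:
SELECT * FROM books ORDER BY sold DESC LIMIT 3

Result:
id | title        | author | pages | sold 
---+--------------+--------+-------+------
1  | Burmese Days | Orwell | NULL  | 38231
3  | Cat's Eye    | Atwood | NULL  | 35561
4  | Animal Farm  | Orwell | 458   | 23198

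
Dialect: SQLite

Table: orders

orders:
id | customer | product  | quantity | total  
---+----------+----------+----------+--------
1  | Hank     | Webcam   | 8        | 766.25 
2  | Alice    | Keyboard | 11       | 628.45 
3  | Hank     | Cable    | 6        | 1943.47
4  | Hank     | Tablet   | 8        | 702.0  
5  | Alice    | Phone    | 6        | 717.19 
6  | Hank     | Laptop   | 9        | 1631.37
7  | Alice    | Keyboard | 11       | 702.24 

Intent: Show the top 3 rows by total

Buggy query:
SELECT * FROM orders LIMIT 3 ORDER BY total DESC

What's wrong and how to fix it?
Bug: ORDER BY cannot follow LIMIT; LIMIT is the final clause

Fix: Sort with ORDER BY, then apply LIMIT

Corrected query:
SELECT * FROM orders ORDER BY total DESC LIMIT 3

Result:
id | customer | product | quantity | total  
---+----------+---------+----------+--------
3  | Hank     | Cable   | 6        | 1943.47
6  | Hank     | Laptop  | 9        | 1631.37
1  | Hank     | Webcam  | 8        | 766.25 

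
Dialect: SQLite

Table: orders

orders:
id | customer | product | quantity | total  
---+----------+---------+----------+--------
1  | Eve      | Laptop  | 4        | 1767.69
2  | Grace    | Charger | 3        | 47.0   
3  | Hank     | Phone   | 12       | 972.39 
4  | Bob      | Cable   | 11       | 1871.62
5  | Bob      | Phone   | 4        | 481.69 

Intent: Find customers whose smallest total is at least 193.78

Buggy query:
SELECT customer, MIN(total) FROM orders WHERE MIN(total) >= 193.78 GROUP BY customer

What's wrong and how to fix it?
Bug: Aggregates like MIN are computed per group after WHERE runs

Fix: Replace WHERE with HAVING after the GROUP BY

Corrected query:
SELECT customer, MIN(total) FROM orders GROUP BY customer HAVING MIN(total) >= 193.78

Result:
customer | MIN(total)
---------+-----------
Bob      | 481.69    
Eve      | 1767.69   
Hank     | 972.39    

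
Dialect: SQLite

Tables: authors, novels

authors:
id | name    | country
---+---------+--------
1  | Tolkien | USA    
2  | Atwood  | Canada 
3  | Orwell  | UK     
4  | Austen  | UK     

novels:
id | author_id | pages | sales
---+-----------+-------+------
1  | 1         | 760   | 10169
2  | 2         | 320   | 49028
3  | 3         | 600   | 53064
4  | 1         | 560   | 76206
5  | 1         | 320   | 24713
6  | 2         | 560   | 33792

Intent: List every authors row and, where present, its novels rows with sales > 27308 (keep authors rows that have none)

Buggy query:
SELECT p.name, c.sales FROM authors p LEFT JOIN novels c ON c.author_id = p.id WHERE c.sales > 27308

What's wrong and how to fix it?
Bug: Filtering c.sales in WHERE discards the NULL rows produced by LEFT JOIN, turning it into an inner join

Fix: Move the right-table condition into the ON clause so unmatched parents are kept

Corrected query:
SELECT p.name, c.sales FROM authors p LEFT JOIN novels c ON c.author_id = p.id AND c.sales > 27308

Result:
name    | sales
--------+------
Tolkien | 76206
Atwood  | 33792
Atwood  | 49028
Orwell  | 53064
Austen  | NULL 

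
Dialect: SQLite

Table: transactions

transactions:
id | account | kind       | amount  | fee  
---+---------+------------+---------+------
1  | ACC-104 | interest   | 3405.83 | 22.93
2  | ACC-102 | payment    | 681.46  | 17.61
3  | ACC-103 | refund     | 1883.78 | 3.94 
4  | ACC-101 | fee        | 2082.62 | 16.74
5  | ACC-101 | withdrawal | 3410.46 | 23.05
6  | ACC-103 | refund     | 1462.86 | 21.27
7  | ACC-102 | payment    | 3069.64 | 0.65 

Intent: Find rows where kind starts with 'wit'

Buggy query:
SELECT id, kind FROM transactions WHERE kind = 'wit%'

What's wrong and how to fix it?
Bug: Wildcards only work with LIKE; '=' treats '%' as a literal character

Fix: Replace '=' with LIKE so 'wit%' is treated as a pattern

Corrected query:
SELECT id, kind FROM transactions WHERE kind LIKE 'wit%'

Result:
id | kind      
---+-----------
5  | withdrawal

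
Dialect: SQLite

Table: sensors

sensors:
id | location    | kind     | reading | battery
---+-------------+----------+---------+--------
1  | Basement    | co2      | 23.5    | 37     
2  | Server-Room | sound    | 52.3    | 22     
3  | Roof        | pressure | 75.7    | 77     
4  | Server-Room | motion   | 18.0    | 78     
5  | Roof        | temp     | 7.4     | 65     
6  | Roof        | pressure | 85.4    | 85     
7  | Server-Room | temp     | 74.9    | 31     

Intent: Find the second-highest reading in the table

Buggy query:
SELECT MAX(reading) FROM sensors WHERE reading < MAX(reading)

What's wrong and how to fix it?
Bug: MAX(reading) on the right of the comparison is an aggregate-in-WHERE error

Fix: Put the inner MAX in a scalar subquery

Corrected query:
SELECT MAX(reading) FROM sensors WHERE reading < (SELECT MAX(reading) FROM sensors)

Result:
MAX(reading)
------------
75.7        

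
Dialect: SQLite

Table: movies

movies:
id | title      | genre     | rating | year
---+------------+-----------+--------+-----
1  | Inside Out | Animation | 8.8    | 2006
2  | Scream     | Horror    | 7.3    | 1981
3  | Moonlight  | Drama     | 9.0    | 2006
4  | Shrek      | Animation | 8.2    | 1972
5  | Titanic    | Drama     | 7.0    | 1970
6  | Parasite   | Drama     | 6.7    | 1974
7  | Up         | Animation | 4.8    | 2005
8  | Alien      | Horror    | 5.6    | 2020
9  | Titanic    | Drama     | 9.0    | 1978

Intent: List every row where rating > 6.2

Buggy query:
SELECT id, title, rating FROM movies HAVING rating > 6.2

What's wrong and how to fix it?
Bug: HAVING filters the output of aggregation, but this query has no GROUP BY and no aggregate functions, so SQLite rejects it (HAVING clause on a non-aggregate query); the condition here is per row

Fix: Use WHERE for row-level filtering

Corrected query:
SELECT id, title, rating FROM movies WHERE rating > 6.2

Result:
id | title      | rating
---+------------+-------
1  | Inside Out | 8.8   
2  | Scream     | 7.3   
3  | Moonlight  | 9     
4  | Shrek      | 8.2   
5  | Titanic    | 7     
6  | Parasite   | 6.7   
9  | Titanic    | 9     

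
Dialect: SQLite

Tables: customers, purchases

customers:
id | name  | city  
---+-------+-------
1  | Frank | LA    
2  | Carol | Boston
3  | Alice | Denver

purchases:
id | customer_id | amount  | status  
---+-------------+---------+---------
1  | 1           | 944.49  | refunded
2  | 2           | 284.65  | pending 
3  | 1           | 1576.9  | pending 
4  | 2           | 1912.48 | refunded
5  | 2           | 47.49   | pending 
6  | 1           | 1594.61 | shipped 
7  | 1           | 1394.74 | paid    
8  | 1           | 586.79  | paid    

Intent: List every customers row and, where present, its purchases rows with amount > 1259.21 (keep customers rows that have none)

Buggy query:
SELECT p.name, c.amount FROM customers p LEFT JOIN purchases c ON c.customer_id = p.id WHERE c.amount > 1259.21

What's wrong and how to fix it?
Bug: A WHERE condition on the right-hand table after LEFT JOIN drops unmatched parents

Fix: Move the right-table condition into the ON clause so unmatched parents are kept

Corrected query:
SELECT p.name, c.amount FROM customers p LEFT JOIN purchases c ON c.customer_id = p.id AND c.amount > 1259.21

Result:
name  | amount 
------+--------
Frank | 1394.74
Frank | 1576.9 
Frank | 1594.61
Carol | 1912.48
Alice | NULL   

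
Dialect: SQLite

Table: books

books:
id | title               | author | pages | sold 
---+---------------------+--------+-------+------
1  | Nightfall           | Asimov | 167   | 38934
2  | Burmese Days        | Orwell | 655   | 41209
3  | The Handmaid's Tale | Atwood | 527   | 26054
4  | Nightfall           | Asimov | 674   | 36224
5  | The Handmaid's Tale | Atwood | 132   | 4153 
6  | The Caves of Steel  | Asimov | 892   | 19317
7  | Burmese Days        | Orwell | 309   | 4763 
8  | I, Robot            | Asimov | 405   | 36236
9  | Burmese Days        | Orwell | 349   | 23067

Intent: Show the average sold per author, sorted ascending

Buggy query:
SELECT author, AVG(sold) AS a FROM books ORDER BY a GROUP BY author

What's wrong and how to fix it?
Bug: ORDER BY appears before GROUP BY; SQL clause order requires GROUP BY first

Fix: Reorder: SELECT … FROM … GROUP BY … ORDER BY …

Corrected query:
SELECT author, AVG(sold) AS a FROM books GROUP BY author ORDER BY a

Result:
author | a       
-------+---------
Atwood | 15103.5 
Orwell | 23013   
Asimov | 32677.75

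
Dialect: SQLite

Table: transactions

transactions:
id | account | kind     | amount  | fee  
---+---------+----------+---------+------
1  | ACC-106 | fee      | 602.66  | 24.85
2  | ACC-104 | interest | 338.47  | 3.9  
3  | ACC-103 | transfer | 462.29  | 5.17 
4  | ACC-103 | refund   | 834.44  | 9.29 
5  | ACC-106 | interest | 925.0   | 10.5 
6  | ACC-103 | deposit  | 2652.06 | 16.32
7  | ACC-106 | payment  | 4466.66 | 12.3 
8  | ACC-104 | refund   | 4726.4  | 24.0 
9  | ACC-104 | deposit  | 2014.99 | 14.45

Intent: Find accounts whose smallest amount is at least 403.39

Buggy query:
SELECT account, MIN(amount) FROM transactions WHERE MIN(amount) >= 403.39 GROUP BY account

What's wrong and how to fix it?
Bug: Aggregates like MIN are computed per group after WHERE runs

Fix: Replace WHERE with HAVING after the GROUP BY

Corrected query:
SELECT account, MIN(amount) FROM transactions GROUP BY account HAVING MIN(amount) >= 403.39

Result:
account | MIN(amount)
--------+------------
ACC-103 | 462.29     
ACC-106 | 602.66     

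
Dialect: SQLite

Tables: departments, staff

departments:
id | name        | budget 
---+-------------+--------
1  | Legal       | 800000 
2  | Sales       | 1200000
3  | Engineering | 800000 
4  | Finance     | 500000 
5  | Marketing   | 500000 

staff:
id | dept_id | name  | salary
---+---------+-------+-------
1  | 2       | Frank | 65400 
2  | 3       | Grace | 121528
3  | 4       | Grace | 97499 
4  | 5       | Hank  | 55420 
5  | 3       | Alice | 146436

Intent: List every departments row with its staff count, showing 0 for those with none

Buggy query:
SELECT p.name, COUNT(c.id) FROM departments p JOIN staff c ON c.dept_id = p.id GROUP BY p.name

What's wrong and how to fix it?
Bug: An inner join excludes parents with zero children

Fix: Use LEFT JOIN so parents without children still appear (COUNT(c.id) gives 0)

Corrected query:
SELECT p.name, COUNT(c.id) FROM departments p LEFT JOIN staff c ON c.dept_id = p.id GROUP BY p.name

Result:
name        | COUNT(c.id)
------------+------------
Engineering | 2          
Finance     | 1          
Legal       | 0          
Marketing   | 1          
Sales       | 1          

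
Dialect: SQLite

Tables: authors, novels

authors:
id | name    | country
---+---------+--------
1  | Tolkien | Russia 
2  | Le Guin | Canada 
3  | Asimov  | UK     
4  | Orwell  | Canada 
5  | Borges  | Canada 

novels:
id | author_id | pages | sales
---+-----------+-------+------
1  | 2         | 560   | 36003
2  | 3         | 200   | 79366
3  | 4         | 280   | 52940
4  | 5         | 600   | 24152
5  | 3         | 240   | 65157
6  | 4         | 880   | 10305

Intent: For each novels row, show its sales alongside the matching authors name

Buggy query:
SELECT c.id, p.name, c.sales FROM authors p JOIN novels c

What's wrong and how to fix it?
Bug: Missing join condition: each novels row is matched to all authors rows instead of just its own

Fix: Add ON c.author_id = p.id to the JOIN

Corrected query:
SELECT c.id, p.name, c.sales FROM authors p JOIN novels c ON c.author_id = p.id

Result:
id | name    | sales
---+---------+------
1  | Le Guin | 36003
2  | Asimov  | 79366
3  | Orwell  | 52940
4  | Borges  | 24152
5  | Asimov  | 65157
6  | Orwell  | 10305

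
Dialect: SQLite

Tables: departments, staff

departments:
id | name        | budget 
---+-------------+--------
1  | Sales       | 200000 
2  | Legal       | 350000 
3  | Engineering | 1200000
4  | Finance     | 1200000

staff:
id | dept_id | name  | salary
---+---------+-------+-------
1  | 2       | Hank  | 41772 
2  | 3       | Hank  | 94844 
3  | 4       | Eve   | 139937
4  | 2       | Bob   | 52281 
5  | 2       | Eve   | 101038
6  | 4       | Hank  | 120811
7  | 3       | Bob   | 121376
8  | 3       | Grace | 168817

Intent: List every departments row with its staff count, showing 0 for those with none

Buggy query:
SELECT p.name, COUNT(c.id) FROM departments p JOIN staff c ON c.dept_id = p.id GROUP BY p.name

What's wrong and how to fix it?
Bug: INNER JOIN drops departments rows that have no matching staff rows

Fix: Use LEFT JOIN so parents without children still appear (COUNT(c.id) gives 0)

Corrected query:
SELECT p.name, COUNT(c.id) FROM departments p LEFT JOIN staff c ON c.dept_id = p.id GROUP BY p.name

Result:
name        | COUNT(c.id)
------------+------------
Engineering | 3          
Finance     | 2          
Legal       | 3          
Sales       | 0          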